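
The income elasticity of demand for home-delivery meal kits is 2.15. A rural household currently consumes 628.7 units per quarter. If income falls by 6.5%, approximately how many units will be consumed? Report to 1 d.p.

%ΔQ ≈ η × %ΔI = 2.15 × (-6.5%) = -13.975%.
New Q ≈ 628.7 × (1 − 0.13975) = 540.8.

540.8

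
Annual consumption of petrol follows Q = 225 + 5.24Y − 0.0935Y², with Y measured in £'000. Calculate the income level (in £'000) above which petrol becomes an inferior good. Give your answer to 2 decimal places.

28.02

dQ/dY = 5.24 − 0.187Y.
The good is inferior where dQ/dY < 0. Setting dQ/dY = 0 gives Y = 5.24 / 0.187 = 28.02.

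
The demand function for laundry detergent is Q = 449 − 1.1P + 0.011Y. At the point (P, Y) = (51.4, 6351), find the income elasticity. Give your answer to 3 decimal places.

0.151

At P = 51.4, Y = 6351: Q = 462.321.
Holding P constant, ∂Q/∂Y = 0.011.
η_Y = (∂Q/∂Y)·(Y/Q) = 0.011 × (6351/462.321) = 0.151.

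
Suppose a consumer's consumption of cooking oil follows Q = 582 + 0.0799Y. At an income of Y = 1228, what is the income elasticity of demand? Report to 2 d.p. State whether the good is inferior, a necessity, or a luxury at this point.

At Y = 1228: Q = 680.117.
dQ/dY = 0.0799.
η = (dQ/dY)·(Y/Q) = 0.0799 × (1228/680.117) = 0.14.
Since 0 < η < 1, the good is a necessity.

0.14 (necessity)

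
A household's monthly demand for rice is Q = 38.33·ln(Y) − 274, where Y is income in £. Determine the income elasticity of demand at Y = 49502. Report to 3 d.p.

At Y = 49502: Q = 140.338.
dQ/dY = 38.33/Y = 0.000774312 at this income.
η = (dQ/dY)·(Y/Q) = 0.000774312 × (49502/140.338) = 0.273.

0.273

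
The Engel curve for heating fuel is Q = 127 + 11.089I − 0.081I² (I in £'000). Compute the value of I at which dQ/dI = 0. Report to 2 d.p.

68.45

dQ/dI = 11.089 − 0.162I.
The good is inferior where dQ/dI < 0. Setting dQ/dI = 0 gives I = 11.089 / 0.162 = 68.45.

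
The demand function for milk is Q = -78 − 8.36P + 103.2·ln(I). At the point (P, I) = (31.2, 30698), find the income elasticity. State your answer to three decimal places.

At P = 31.2, I = 30698: Q = 727.426.
Holding P constant, ∂Q/∂I = 103.2/I = 0.00336178.
η_I = (∂Q/∂I)·(I/Q) = 0.00336178 × (30698/727.426) = 0.142.

0.142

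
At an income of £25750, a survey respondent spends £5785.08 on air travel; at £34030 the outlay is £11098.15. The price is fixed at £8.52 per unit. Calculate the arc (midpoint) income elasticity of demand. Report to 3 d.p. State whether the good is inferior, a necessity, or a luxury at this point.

With a constant price, Q₁ = 5785.08/8.52 = 679.000 and Q₂ = 11098.15/8.52 = 1302.600 (equivalently, work directly with expenditure since P cancels).
Midpoint %ΔQ = (11098.15 − 5785.08)/8441.62 = 0.62939; midpoint %ΔI = (34030 − 25750)/29890 = 0.27702.
η = 0.62939 / 0.27702 = 2.272.
η > 1 ⇒ luxury.

2.272 (luxury)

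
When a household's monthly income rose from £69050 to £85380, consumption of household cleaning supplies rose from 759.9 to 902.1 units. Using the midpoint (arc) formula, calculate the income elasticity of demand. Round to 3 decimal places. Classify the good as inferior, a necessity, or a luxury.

ΔQ = 902.1 − 759.9 = 142.2; midpoint Q̄ = (759.9 + 902.1)/2 = 831.
ΔI = 85380 − 69050 = 16330; midpoint Ī = (69050 + 85380)/2 = 77215.
η = (ΔQ/Q̄) ÷ (ΔI/Ī) = (142.2/831) ÷ (16330/77215) = 0.809.
0 < η < 1 ⇒ necessity.

0.809 (necessity)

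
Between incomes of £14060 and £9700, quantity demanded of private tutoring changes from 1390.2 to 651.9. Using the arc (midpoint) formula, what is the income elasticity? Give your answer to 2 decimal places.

1.97

ΔQ = 651.9 − 1390.2 = -738.3; midpoint Q̄ = (1390.2 + 651.9)/2 = 1021.05.
ΔI = 9700 − 14060 = -4360; midpoint Ī = (14060 + 9700)/2 = 11880.
η = (ΔQ/Q̄) ÷ (ΔI/Ī) = (-738.3/1021.05) ÷ (-4360/11880) = 1.97.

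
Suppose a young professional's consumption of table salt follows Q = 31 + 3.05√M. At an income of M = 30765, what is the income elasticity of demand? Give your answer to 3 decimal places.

At M = 30765: Q = 565.969.
dQ/dM = 3.05/(2√M) = 0.00869444 at this income.
η = (dQ/dM)·(M/Q) = 0.00869444 × (30765/565.969) = 0.473.

0.473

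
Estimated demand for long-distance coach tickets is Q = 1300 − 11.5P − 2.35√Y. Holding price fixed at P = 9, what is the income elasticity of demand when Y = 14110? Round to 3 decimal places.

-0.152

At P = 9, Y = 14110: Q = 917.354.
Holding P constant, ∂Q/∂Y = -2.35/(2√Y) = -0.00989178.
η_Y = (∂Q/∂Y)·(Y/Q) = -0.00989178 × (14110/917.354) = -0.152.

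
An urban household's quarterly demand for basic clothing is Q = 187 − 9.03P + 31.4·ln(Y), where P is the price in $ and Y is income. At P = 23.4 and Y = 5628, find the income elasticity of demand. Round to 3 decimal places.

At P = 23.4, Y = 5628: Q = 246.853.
Holding P constant, ∂Q/∂Y = 31.4/Y = 0.00557925.
η_Y = (∂Q/∂Y)·(Y/Q) = 0.00557925 × (5628/246.853) = 0.127.

0.127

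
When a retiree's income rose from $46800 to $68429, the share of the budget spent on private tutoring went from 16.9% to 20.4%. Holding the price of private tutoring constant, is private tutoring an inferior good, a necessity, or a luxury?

luxury

The budget share rises as income rises, so η > 1.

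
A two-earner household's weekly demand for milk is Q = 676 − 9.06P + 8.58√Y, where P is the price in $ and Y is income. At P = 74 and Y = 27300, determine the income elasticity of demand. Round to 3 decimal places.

At P = 74, Y = 27300: Q = 1423.209.
Holding P constant, ∂Q/∂Y = 8.58/(2√Y) = 0.0259643.
η_Y = (∂Q/∂Y)·(Y/Q) = 0.0259643 × (27300/1423.209) = 0.498.

0.498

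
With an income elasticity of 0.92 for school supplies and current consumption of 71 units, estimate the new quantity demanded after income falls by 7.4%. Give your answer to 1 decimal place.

%ΔQ ≈ η × %ΔI = 0.92 × (-7.4%) = -6.808%.
New Q ≈ 71 × (1 − 0.06808) = 66.2.

66.2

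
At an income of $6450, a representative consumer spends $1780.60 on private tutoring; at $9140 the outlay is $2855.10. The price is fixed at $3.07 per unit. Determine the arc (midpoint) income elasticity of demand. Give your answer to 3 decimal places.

1.343

With a constant price, Q₁ = 1780.60/3.07 = 580.000 and Q₂ = 2855.10/3.07 = 930.000 (equivalently, work directly with expenditure since P cancels).
Midpoint %ΔQ = (2855.10 − 1780.60)/2317.85 = 0.46358; midpoint %ΔI = (9140 − 6450)/7795 = 0.34509.
η = 0.46358 / 0.34509 = 1.343.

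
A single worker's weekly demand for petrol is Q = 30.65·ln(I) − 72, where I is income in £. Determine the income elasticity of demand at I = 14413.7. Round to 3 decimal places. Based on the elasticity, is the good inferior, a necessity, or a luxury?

0.138 (necessity)

At I = 14413.7: Q = 221.502.
dQ/dI = 30.65/I = 0.00212645 at this income.
η = (dQ/dI)·(I/Q) = 0.00212645 × (14413.7/221.502) = 0.138.
Since 0 < η < 1, the good is a necessity.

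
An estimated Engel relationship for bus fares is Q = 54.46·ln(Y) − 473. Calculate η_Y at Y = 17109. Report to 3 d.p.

0.942

At Y = 17109: Q = 57.841.
dQ/dY = 54.46/Y = 0.00318312 at this income.
η = (dQ/dY)·(Y/Q) = 0.00318312 × (17109/57.841) = 0.942.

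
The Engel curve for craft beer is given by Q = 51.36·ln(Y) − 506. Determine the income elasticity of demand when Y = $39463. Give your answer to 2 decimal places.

At Y = 39463: Q = 37.549.
dQ/dY = 51.36/Y = 0.00130147 at this income.
η = (dQ/dY)·(Y/Q) = 0.00130147 × (39463/37.549) = 1.37.

1.37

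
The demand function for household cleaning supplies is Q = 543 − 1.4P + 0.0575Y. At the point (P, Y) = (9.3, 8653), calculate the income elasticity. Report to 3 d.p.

0.484

At P = 9.3, Y = 8653: Q = 1027.528.
Holding P constant, ∂Q/∂Y = 0.0575.
η_Y = (∂Q/∂Y)·(Y/Q) = 0.0575 × (8653/1027.528) = 0.484.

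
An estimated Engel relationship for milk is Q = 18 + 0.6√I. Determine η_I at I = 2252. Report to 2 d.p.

0.31

At I = 2252: Q = 46.473.
dQ/dI = 0.6/(2√I) = 0.00632175 at this income.
η = (dQ/dI)·(I/Q) = 0.00632175 × (2252/46.473) = 0.31.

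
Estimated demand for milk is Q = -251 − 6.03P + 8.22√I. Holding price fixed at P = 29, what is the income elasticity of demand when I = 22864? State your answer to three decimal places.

0.761

At P = 29, I = 22864: Q = 817.064.
Holding P constant, ∂Q/∂I = 8.22/(2√I) = 0.027181.
η_I = (∂Q/∂I)·(I/Q) = 0.027181 × (22864/817.064) = 0.761.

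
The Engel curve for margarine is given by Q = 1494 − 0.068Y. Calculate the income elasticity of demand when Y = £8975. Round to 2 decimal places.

At Y = 8975: Q = 883.700.
dQ/dY = −0.068.
η = (dQ/dY)·(Y/Q) = -0.068 × (8975/883.700) = -0.69.

-0.69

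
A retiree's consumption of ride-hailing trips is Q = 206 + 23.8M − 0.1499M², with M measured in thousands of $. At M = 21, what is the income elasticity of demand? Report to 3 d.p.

At M = 21: Q = 639.6941.
dQ/dM = 23.8 − 0.2998M = 17.50420.
η = (dQ/dM)·(M/Q) = 17.50420 × (21/639.6941) = 0.575.

0.575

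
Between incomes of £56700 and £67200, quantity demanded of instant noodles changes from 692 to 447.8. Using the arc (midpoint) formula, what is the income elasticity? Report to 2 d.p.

ΔQ = 447.8 − 692 = -244.2; midpoint Q̄ = (692 + 447.8)/2 = 569.9.
ΔI = 67200 − 56700 = 10500; midpoint Ī = (56700 + 67200)/2 = 61950.
η = (ΔQ/Q̄) ÷ (ΔI/Ī) = (-244.2/569.9) ÷ (10500/61950) = -2.53.

-2.53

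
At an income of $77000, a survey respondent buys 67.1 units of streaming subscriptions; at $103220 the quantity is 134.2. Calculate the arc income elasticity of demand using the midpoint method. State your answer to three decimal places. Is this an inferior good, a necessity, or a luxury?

ΔQ = 134.2 − 67.1 = 67.1; midpoint Q̄ = (67.1 + 134.2)/2 = 100.65.
ΔI = 103220 − 77000 = 26220; midpoint Ī = (77000 + 103220)/2 = 90110.
η = (ΔQ/Q̄) ÷ (ΔI/Ī) = (67.1/100.65) ÷ (26220/90110) = 2.291.
η > 1 ⇒ luxury.

2.291 (luxury)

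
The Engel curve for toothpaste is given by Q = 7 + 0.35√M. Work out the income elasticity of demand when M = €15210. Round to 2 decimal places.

0.43

At M = 15210: Q = 50.165.
dQ/dM = 0.35/(2√M) = 0.00141897 at this income.
η = (dQ/dM)·(M/Q) = 0.00141897 × (15210/50.165) = 0.43.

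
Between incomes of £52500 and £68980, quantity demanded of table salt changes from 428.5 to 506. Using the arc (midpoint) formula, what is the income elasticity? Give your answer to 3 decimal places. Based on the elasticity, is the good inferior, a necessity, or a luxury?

0.611 (necessity)

ΔQ = 506 − 428.5 = 77.5; midpoint Q̄ = (428.5 + 506)/2 = 467.25.
ΔI = 68980 − 52500 = 16480; midpoint Ī = (52500 + 68980)/2 = 60740.
η = (ΔQ/Q̄) ÷ (ΔI/Ī) = (77.5/467.25) ÷ (16480/60740) = 0.611.
0 < η < 1 ⇒ necessity.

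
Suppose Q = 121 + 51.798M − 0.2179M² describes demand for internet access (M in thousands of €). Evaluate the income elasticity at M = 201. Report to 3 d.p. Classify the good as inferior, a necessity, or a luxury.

-4.162 (inferior good)

At M = 201: Q = 1729.0201.
dQ/dM = 51.798 − 0.4358M = -35.79780.
η = (dQ/dM)·(M/Q) = -35.79780 × (201/1729.0201) = -4.162.
η < 0 ⇒ inferior good.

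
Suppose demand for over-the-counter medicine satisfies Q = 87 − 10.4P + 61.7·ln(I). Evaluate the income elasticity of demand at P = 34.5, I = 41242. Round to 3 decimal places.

0.161

At P = 34.5, I = 41242: Q = 383.899.
Holding P constant, ∂Q/∂I = 61.7/I = 0.00149605.
η_I = (∂Q/∂I)·(I/Q) = 0.00149605 × (41242/383.899) = 0.161.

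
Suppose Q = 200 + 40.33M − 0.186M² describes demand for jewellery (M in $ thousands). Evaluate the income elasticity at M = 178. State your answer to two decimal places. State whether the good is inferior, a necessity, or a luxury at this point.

At M = 178: Q = 1485.5160.
dQ/dM = 40.33 − 0.372M = -25.88600.
η = (dQ/dM)·(M/Q) = -25.88600 × (178/1485.5160) = -3.10.
η < 0 ⇒ inferior good.

-3.10 (inferior good)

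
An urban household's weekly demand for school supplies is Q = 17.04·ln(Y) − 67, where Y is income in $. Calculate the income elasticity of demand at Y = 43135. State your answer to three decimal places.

0.148

At Y = 43135: Q = 114.852.
dQ/dY = 17.04/Y = 0.000395039 at this income.
η = (dQ/dY)·(Y/Q) = 0.000395039 × (43135/114.852) = 0.148.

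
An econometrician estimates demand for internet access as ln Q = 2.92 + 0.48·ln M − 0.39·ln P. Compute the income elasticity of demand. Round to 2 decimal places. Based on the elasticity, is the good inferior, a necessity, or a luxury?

In a log-linear demand, the coefficient on ln M is the income elasticity.
So η = 0.48.
0 < η < 1 ⇒ necessity.

0.48 (necessity)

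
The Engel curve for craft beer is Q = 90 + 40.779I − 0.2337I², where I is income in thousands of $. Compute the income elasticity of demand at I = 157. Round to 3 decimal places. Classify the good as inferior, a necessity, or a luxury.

At I = 157: Q = 731.8317.
dQ/dI = 40.779 − 0.4674I = -32.60280.
η = (dQ/dI)·(I/Q) = -32.60280 × (157/731.8317) = -6.994.
η < 0 ⇒ inferior good.

-6.994 (inferior good)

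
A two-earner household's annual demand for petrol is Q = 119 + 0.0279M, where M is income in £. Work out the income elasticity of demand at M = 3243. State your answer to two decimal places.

0.43

At M = 3243: Q = 209.480.
dQ/dM = 0.0279.
η = (dQ/dM)·(M/Q) = 0.0279 × (3243/209.480) = 0.43.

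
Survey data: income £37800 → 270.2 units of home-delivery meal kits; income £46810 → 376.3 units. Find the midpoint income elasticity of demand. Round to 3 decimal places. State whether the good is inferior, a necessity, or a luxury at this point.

1.541 (luxury)

ΔQ = 376.3 − 270.2 = 106.1; midpoint Q̄ = (270.2 + 376.3)/2 = 323.25.
ΔI = 46810 − 37800 = 9010; midpoint Ī = (37800 + 46810)/2 = 42305.
η = (ΔQ/Q̄) ÷ (ΔI/Ī) = (106.1/323.25) ÷ (9010/42305) = 1.541.
η > 1 ⇒ luxury.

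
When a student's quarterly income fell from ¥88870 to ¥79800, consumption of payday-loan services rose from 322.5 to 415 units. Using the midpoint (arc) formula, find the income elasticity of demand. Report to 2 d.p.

ΔQ = 415 − 322.5 = 92.5; midpoint Q̄ = (322.5 + 415)/2 = 368.75.
ΔI = 79800 − 88870 = -9070; midpoint Ī = (88870 + 79800)/2 = 84335.
η = (ΔQ/Q̄) ÷ (ΔI/Ī) = (92.5/368.75) ÷ (-9070/84335) = -2.33.

-2.33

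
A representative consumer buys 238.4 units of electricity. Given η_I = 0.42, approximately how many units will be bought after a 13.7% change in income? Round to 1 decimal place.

252.1

%ΔQ ≈ η × %ΔI = 0.42 × 13.7% = 5.754%.
New Q ≈ 238.4 × (1 + 0.05754) = 252.1.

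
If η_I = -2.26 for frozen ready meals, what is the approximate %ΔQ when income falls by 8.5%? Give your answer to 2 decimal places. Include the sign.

19.21%

%ΔQ ≈ η × %ΔI = -2.26 × (-8.5%) = 19.21%.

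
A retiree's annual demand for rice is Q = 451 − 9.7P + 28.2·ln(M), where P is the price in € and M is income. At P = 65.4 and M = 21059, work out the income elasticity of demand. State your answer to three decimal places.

At P = 65.4, M = 21059: Q = 97.353.
Holding P constant, ∂Q/∂M = 28.2/M = 0.00133909.
η_M = (∂Q/∂M)·(M/Q) = 0.00133909 × (21059/97.353) = 0.290.

0.290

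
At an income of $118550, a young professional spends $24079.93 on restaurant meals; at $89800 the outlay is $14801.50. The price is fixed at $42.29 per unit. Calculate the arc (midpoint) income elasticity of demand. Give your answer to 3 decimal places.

1.729

With a constant price, Q₁ = 24079.93/42.29 = 569.400 and Q₂ = 14801.50/42.29 = 350.000 (equivalently, work directly with expenditure since P cancels).
Midpoint %ΔQ = (14801.50 − 24079.93)/19440.72 = -0.47727; midpoint %ΔI = (89800 − 118550)/104175 = -0.27598.
η = -0.47727 / -0.27598 = 1.729.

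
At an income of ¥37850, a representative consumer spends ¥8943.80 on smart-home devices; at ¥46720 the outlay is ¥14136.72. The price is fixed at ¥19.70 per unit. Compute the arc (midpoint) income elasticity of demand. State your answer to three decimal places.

With a constant price, Q₁ = 8943.80/19.70 = 454.000 and Q₂ = 14136.72/19.70 = 717.600 (equivalently, work directly with expenditure since P cancels).
Midpoint %ΔQ = (14136.72 − 8943.80)/11540.26 = 0.44998; midpoint %ΔI = (46720 − 37850)/42285 = 0.20977.
η = 0.44998 / 0.20977 = 2.145.

2.145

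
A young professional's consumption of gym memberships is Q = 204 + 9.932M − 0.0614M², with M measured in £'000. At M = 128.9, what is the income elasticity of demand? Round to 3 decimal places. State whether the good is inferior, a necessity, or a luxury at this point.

-1.638 (inferior good)

At M = 128.9: Q = 464.0609.
dQ/dM = 9.932 − 0.1228M = -5.89692.
η = (dQ/dM)·(M/Q) = -5.89692 × (128.9/464.0609) = -1.638.
η < 0 ⇒ inferior good.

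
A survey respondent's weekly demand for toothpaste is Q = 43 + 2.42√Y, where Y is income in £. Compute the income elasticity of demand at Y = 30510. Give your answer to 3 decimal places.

0.454

At Y = 30510: Q = 465.704.
dQ/dY = 2.42/(2√Y) = 0.0069273 at this income.
η = (dQ/dY)·(Y/Q) = 0.0069273 × (30510/465.704) = 0.454.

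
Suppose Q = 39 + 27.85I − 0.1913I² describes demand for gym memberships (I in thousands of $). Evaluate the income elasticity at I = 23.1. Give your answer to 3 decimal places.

At I = 23.1: Q = 580.2554.
dQ/dI = 27.85 − 0.3826I = 19.01194.
η = (dQ/dI)·(I/Q) = 19.01194 × (23.1/580.2554) = 0.757.

0.757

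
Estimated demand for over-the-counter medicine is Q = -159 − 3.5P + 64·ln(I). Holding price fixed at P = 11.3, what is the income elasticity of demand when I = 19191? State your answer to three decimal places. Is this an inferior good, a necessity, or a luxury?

At P = 11.3, I = 19191: Q = 432.631.
Holding P constant, ∂Q/∂I = 64/I = 0.0033349.
η_I = (∂Q/∂I)·(I/Q) = 0.0033349 × (19191/432.631) = 0.148.
Since 0 < η < 1, this is a necessity.

0.148 (necessity)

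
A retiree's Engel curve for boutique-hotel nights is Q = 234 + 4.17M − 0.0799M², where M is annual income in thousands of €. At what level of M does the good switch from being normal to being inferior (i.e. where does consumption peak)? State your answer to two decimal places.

dQ/dM = 4.17 − 0.1598M.
The good is inferior where dQ/dM < 0. Setting dQ/dM = 0 gives M = 4.17 / 0.1598 = 26.10.

26.10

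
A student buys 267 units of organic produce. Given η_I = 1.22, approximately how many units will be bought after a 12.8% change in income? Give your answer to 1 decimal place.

308.7

%ΔQ ≈ η × %ΔI = 1.22 × 12.8% = 15.616%.
New Q ≈ 267 × (1 + 0.15616) = 308.7.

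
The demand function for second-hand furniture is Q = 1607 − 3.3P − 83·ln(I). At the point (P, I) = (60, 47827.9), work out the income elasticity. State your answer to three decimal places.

At P = 60, I = 47827.9: Q = 514.645.
Holding P constant, ∂Q/∂I = -83/I = -0.00173539.
η_I = (∂Q/∂I)·(I/Q) = -0.00173539 × (47827.9/514.645) = -0.161.

-0.161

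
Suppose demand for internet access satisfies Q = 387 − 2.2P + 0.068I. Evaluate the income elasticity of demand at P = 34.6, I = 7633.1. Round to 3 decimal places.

At P = 34.6, I = 7633.1: Q = 829.931.
Holding P constant, ∂Q/∂I = 0.068.
η_I = (∂Q/∂I)·(I/Q) = 0.068 × (7633.1/829.931) = 0.625.

0.625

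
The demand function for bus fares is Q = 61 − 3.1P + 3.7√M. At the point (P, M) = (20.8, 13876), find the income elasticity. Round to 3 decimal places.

At P = 20.8, M = 13876: Q = 432.367.
Holding P constant, ∂Q/∂M = 3.7/(2√M) = 0.0157051.
η_M = (∂Q/∂M)·(M/Q) = 0.0157051 × (13876/432.367) = 0.504.

0.504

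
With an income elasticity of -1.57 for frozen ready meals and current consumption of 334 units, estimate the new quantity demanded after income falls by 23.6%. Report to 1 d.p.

%ΔQ ≈ η × %ΔI = -1.57 × (-23.6%) = 37.052%.
New Q ≈ 334 × (1 + 0.37052) = 457.8.

457.8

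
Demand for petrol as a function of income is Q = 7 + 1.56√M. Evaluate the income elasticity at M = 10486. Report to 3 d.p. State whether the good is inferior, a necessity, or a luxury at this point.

0.479 (necessity)

At M = 10486: Q = 166.746.
dQ/dM = 1.56/(2√M) = 0.0076171 at this income.
η = (dQ/dM)·(M/Q) = 0.0076171 × (10486/166.746) = 0.479.
Since 0 < η < 1, the good is a necessity.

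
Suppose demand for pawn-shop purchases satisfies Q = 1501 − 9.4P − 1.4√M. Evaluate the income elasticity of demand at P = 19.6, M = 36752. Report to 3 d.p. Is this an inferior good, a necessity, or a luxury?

-0.128 (inferior good)

At P = 19.6, M = 36752: Q = 1048.369.
Holding P constant, ∂Q/∂M = -1.4/(2√M) = -0.00365138.
η_M = (∂Q/∂M)·(M/Q) = -0.00365138 × (36752/1048.369) = -0.128.
Since η < 0, this is an inferior good.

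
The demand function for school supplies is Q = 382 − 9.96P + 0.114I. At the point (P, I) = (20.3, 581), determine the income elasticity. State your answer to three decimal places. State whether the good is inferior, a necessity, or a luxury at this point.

At P = 20.3, I = 581: Q = 246.046.
Holding P constant, ∂Q/∂I = 0.114.
η_I = (∂Q/∂I)·(I/Q) = 0.114 × (581/246.046) = 0.269.
Since 0 < η < 1, this is a necessity.

0.269 (necessity)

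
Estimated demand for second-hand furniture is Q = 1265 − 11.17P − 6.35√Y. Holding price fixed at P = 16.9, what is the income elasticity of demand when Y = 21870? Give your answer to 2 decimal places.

At P = 16.9, Y = 21870: Q = 137.157.
Holding P constant, ∂Q/∂Y = -6.35/(2√Y) = -0.0214694.
η_Y = (∂Q/∂Y)·(Y/Q) = -0.0214694 × (21870/137.157) = -3.42.

-3.42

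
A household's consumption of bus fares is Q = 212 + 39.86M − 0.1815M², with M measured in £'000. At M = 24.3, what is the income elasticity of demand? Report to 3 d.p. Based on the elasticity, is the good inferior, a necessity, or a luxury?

0.703 (necessity)

At M = 24.3: Q = 1073.4241.
dQ/dM = 39.86 − 0.363M = 31.03910.
η = (dQ/dM)·(M/Q) = 31.03910 × (24.3/1073.4241) = 0.703.
0 < η < 1 ⇒ necessity.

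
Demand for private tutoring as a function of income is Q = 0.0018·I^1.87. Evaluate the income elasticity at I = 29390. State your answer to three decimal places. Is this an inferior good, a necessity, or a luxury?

1.870 (luxury)

For Q = A·I^β the income elasticity is constant and equal to β.
Here β = 1.87, so η = 1.870.
Since η > 1, the good is a luxury.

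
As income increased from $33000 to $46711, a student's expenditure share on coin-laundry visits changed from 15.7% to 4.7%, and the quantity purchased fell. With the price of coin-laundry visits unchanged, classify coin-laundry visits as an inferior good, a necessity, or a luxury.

Quantity demanded falls as income rises, so η < 0.

inferior good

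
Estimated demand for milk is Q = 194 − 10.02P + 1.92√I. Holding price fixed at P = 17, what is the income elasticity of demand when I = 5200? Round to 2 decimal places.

At P = 17, I = 5200: Q = 162.113.
Holding P constant, ∂Q/∂I = 1.92/(2√I) = 0.0133128.
η_I = (∂Q/∂I)·(I/Q) = 0.0133128 × (5200/162.113) = 0.43.

0.43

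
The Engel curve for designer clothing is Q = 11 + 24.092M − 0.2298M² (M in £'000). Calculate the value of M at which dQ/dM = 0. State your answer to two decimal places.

dQ/dM = 24.092 − 0.4596M.
The good is inferior where dQ/dM < 0. Setting dQ/dM = 0 gives M = 24.092 / 0.4596 = 52.42.

52.42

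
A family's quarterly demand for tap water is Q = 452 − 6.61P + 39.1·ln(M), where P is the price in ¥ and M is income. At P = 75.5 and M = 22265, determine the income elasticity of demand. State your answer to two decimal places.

0.11

At P = 75.5, M = 22265: Q = 344.366.
Holding P constant, ∂Q/∂M = 39.1/M = 0.00175612.
η_M = (∂Q/∂M)·(M/Q) = 0.00175612 × (22265/344.366) = 0.11.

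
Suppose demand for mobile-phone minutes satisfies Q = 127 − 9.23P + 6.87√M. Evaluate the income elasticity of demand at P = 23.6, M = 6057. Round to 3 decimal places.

At P = 23.6, M = 6057: Q = 443.842.
Holding P constant, ∂Q/∂M = 6.87/(2√M) = 0.0441365.
η_M = (∂Q/∂M)·(M/Q) = 0.0441365 × (6057/443.842) = 0.602.

0.602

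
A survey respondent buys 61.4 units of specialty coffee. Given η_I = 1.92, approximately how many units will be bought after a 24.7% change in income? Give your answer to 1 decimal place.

90.5

%ΔQ ≈ η × %ΔI = 1.92 × 24.7% = 47.424%.
New Q ≈ 61.4 × (1 + 0.47424) = 90.5.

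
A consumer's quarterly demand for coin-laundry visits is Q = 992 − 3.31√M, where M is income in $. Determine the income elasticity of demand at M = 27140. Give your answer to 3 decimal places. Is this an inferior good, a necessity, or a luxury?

At M = 27140: Q = 446.703.
dQ/dM = -3.31/(2√M) = -0.010046 at this income.
η = (dQ/dM)·(M/Q) = -0.010046 × (27140/446.703) = -0.610.
Since η < 0, the good is an inferior good.

-0.610 (inferior good)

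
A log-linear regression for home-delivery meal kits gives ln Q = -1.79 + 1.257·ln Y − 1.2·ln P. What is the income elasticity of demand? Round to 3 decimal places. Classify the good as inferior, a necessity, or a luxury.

In a log-linear demand, the coefficient on ln Y is the income elasticity.
So η = 1.257.
η > 1 ⇒ luxury.

1.257 (luxury)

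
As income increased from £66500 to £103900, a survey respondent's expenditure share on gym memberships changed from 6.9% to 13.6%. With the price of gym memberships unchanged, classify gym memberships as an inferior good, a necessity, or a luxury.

The budget share rises as income rises, so η > 1.

luxury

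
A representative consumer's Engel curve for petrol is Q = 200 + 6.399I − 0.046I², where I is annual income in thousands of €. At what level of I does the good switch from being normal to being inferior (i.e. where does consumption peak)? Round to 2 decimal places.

69.55

dQ/dI = 6.399 − 0.092I.
The good is inferior where dQ/dI < 0. Setting dQ/dI = 0 gives I = 6.399 / 0.092 = 69.55.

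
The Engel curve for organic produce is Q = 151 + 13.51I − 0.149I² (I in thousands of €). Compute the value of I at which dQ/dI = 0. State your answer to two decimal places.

dQ/dI = 13.51 − 0.298I.
The good is inferior where dQ/dI < 0. Setting dQ/dI = 0 gives I = 13.51 / 0.298 = 45.34.

45.34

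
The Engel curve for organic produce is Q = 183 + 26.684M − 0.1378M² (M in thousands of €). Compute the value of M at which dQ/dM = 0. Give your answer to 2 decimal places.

dQ/dM = 26.684 − 0.2756M.
The good is inferior where dQ/dM < 0. Setting dQ/dM = 0 gives M = 26.684 / 0.2756 = 96.82.

96.82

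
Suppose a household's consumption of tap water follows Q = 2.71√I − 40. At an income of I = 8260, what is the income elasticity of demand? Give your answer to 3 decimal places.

At I = 8260: Q = 206.297.
dQ/dI = 2.71/(2√I) = 0.014909 at this income.
η = (dQ/dI)·(I/Q) = 0.014909 × (8260/206.297) = 0.597.

0.597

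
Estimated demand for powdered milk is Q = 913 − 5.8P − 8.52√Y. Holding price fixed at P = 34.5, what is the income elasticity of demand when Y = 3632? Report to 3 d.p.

-1.287

At P = 34.5, Y = 3632: Q = 199.433.
Holding P constant, ∂Q/∂Y = -8.52/(2√Y) = -0.0706865.
η_Y = (∂Q/∂Y)·(Y/Q) = -0.0706865 × (3632/199.433) = -1.287.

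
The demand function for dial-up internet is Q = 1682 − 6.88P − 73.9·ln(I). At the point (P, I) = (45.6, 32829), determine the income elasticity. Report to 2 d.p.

-0.12

At P = 45.6, I = 32829: Q = 599.781.
Holding P constant, ∂Q/∂I = -73.9/I = -0.00225106.
η_I = (∂Q/∂I)·(I/Q) = -0.00225106 × (32829/599.781) = -0.12.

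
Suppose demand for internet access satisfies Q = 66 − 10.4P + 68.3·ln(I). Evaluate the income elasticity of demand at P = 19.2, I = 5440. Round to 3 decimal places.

0.151

At P = 19.2, I = 5440: Q = 453.805.
Holding P constant, ∂Q/∂I = 68.3/I = 0.0125551.
η_I = (∂Q/∂I)·(I/Q) = 0.0125551 × (5440/453.805) = 0.151.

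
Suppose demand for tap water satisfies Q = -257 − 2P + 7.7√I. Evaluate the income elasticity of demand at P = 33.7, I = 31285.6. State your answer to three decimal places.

0.656

At P = 33.7, I = 31285.6: Q = 1037.556.
Holding P constant, ∂Q/∂I = 7.7/(2√I) = 0.0217665.
η_I = (∂Q/∂I)·(I/Q) = 0.0217665 × (31285.6/1037.556) = 0.656.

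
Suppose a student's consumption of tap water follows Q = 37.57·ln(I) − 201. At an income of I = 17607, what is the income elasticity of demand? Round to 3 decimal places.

0.226

At I = 17607: Q = 166.286.
dQ/dI = 37.57/I = 0.00213381 at this income.
η = (dQ/dI)·(I/Q) = 0.00213381 × (17607/166.286) = 0.226.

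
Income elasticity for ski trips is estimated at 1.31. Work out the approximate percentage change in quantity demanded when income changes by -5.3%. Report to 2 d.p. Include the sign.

-6.94%

%ΔQ ≈ η × %ΔI = 1.31 × (-5.3%) = -6.94%.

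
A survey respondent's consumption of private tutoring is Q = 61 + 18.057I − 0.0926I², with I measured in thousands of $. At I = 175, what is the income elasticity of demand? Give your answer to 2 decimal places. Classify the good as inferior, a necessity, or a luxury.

At I = 175: Q = 385.1000.
dQ/dI = 18.057 − 0.1852I = -14.35300.
η = (dQ/dI)·(I/Q) = -14.35300 × (175/385.1000) = -6.52.
η < 0 ⇒ inferior good.

-6.52 (inferior good)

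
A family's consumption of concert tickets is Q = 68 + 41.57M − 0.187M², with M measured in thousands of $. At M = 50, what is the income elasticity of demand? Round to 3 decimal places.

0.681

At M = 50: Q = 1679.0000.
dQ/dM = 41.57 − 0.374M = 22.87000.
η = (dQ/dM)·(M/Q) = 22.87000 × (50/1679.0000) = 0.681.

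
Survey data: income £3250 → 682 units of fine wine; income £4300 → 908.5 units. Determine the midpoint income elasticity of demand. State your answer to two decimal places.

ΔQ = 908.5 − 682 = 226.5; midpoint Q̄ = (682 + 908.5)/2 = 795.25.
ΔI = 4300 − 3250 = 1050; midpoint Ī = (3250 + 4300)/2 = 3775.
η = (ΔQ/Q̄) ÷ (ΔI/Ī) = (226.5/795.25) ÷ (1050/3775) = 1.02.

1.02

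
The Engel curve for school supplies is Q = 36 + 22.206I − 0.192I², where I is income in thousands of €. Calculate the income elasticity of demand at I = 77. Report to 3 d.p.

At I = 77: Q = 607.4940.
dQ/dI = 22.206 − 0.384I = -7.36200.
η = (dQ/dI)·(I/Q) = -7.36200 × (77/607.4940) = -0.933.

-0.933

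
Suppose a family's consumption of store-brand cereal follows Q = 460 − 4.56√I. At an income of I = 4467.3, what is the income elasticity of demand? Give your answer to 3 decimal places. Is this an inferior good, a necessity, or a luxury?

At I = 4467.3: Q = 155.219.
dQ/dI = -4.56/(2√I) = -0.0341124 at this income.
η = (dQ/dI)·(I/Q) = -0.0341124 × (4467.3/155.219) = -0.982.
Since η < 0, the good is an inferior good.

-0.982 (inferior good)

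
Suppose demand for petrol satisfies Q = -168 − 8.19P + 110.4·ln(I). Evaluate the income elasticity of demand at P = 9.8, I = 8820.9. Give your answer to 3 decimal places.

At P = 9.8, I = 8820.9: Q = 754.709.
Holding P constant, ∂Q/∂I = 110.4/I = 0.0125157.
η_I = (∂Q/∂I)·(I/Q) = 0.0125157 × (8820.9/754.709) = 0.146.

0.146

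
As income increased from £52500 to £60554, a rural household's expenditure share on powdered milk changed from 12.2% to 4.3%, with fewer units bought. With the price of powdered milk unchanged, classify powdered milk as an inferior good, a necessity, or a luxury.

inferior good

Quantity demanded falls as income rises, so η < 0.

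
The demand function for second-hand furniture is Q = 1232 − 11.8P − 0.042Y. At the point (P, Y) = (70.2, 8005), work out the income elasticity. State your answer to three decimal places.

-4.986

At P = 70.2, Y = 8005: Q = 67.430.
Holding P constant, ∂Q/∂Y = −0.042.
η_Y = (∂Q/∂Y)·(Y/Q) = -0.042 × (8005/67.430) = -4.986.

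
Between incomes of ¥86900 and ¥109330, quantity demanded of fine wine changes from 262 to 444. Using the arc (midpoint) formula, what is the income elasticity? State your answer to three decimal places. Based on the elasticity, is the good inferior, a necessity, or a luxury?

ΔQ = 444 − 262 = 182; midpoint Q̄ = (262 + 444)/2 = 353.
ΔI = 109330 − 86900 = 22430; midpoint Ī = (86900 + 109330)/2 = 98115.
η = (ΔQ/Q̄) ÷ (ΔI/Ī) = (182/353) ÷ (22430/98115) = 2.255.
η > 1 ⇒ luxury.

2.255 (luxury)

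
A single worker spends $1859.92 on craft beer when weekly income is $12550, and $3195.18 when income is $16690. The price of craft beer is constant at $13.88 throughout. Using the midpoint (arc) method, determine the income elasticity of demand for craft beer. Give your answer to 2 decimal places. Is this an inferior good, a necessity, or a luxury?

1.87 (luxury)

With a constant price, Q₁ = 1859.92/13.88 = 134.000 and Q₂ = 3195.18/13.88 = 230.200 (equivalently, work directly with expenditure since P cancels).
Midpoint %ΔQ = (3195.18 − 1859.92)/2527.55 = 0.52828; midpoint %ΔI = (16690 − 12550)/14620 = 0.28317.
η = 0.52828 / 0.28317 = 1.87.
η > 1 ⇒ luxury.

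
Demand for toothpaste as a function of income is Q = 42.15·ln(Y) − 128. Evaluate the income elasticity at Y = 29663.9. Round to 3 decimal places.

At Y = 29663.9: Q = 306.047.
dQ/dY = 42.15/Y = 0.00142092 at this income.
η = (dQ/dY)·(Y/Q) = 0.00142092 × (29663.9/306.047) = 0.138.

0.138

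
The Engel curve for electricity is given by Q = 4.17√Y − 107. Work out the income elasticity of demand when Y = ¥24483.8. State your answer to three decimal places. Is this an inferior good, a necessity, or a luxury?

0.598 (necessity)

At Y = 24483.8: Q = 545.492.
dQ/dY = 4.17/(2√Y) = 0.013325 at this income.
η = (dQ/dY)·(Y/Q) = 0.013325 × (24483.8/545.492) = 0.598.
Since 0 < η < 1, the good is a necessity.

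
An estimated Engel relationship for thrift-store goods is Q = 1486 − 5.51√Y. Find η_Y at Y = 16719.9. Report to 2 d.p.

-0.46

At Y = 16719.9: Q = 773.527.
dQ/dY = -5.51/(2√Y) = -0.0213061 at this income.
η = (dQ/dY)·(Y/Q) = -0.0213061 × (16719.9/773.527) = -0.46.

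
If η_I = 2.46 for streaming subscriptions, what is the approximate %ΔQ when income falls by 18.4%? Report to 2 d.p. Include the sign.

-45.26%

%ΔQ ≈ η × %ΔI = 2.46 × (-18.4%) = -45.26%.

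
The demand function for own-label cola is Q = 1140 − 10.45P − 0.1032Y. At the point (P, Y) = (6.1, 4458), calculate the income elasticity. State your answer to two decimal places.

At P = 6.1, Y = 4458: Q = 616.189.
Holding P constant, ∂Q/∂Y = −0.1032.
η_Y = (∂Q/∂Y)·(Y/Q) = -0.1032 × (4458/616.189) = -0.75.

-0.75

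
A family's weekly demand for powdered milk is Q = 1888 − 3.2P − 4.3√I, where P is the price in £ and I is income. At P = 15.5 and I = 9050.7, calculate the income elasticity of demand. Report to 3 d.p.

At P = 15.5, I = 9050.7: Q = 1429.319.
Holding P constant, ∂Q/∂I = -4.3/(2√I) = -0.0225994.
η_I = (∂Q/∂I)·(I/Q) = -0.0225994 × (9050.7/1429.319) = -0.143.

-0.143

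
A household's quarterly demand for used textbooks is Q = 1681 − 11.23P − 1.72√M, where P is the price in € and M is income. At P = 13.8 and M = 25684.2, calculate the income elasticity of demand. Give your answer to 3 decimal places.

-0.110

At P = 13.8, M = 25684.2: Q = 1250.374.
Holding P constant, ∂Q/∂M = -1.72/(2√M) = -0.00536618.
η_M = (∂Q/∂M)·(M/Q) = -0.00536618 × (25684.2/1250.374) = -0.110.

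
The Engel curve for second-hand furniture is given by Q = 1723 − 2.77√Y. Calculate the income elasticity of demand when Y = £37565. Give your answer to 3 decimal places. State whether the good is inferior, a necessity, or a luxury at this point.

-0.226 (inferior good)

At Y = 37565: Q = 1186.127.
dQ/dY = -2.77/(2√Y) = -0.00714592 at this income.
η = (dQ/dY)·(Y/Q) = -0.00714592 × (37565/1186.127) = -0.226.
Since η < 0, the good is an inferior good.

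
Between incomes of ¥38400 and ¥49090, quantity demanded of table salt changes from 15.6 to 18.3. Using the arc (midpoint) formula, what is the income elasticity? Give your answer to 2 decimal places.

ΔQ = 18.3 − 15.6 = 2.7; midpoint Q̄ = (15.6 + 18.3)/2 = 16.95.
ΔI = 49090 − 38400 = 10690; midpoint Ī = (38400 + 49090)/2 = 43745.
η = (ΔQ/Q̄) ÷ (ΔI/Ī) = (2.7/16.95) ÷ (10690/43745) = 0.65.

0.65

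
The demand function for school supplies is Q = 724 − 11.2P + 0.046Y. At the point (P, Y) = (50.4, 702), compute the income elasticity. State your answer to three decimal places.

At P = 50.4, Y = 702: Q = 191.812.
Holding P constant, ∂Q/∂Y = 0.046.
η_Y = (∂Q/∂Y)·(Y/Q) = 0.046 × (702/191.812) = 0.168.

0.168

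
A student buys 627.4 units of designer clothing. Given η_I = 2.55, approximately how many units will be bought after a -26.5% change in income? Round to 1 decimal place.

203.4

%ΔQ ≈ η × %ΔI = 2.55 × (-26.5%) = -67.575%.
New Q ≈ 627.4 × (1 − 0.67575) = 203.4.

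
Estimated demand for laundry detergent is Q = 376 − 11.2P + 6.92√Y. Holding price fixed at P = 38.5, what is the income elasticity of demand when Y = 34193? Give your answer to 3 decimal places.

0.523

At P = 38.5, Y = 34193: Q = 1224.401.
Holding P constant, ∂Q/∂Y = 6.92/(2√Y) = 0.0187115.
η_Y = (∂Q/∂Y)·(Y/Q) = 0.0187115 × (34193/1224.401) = 0.523.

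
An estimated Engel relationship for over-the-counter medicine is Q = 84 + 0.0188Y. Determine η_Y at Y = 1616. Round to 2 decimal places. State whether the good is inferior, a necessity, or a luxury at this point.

0.27 (necessity)

At Y = 1616: Q = 114.381.
dQ/dY = 0.0188.
η = (dQ/dY)·(Y/Q) = 0.0188 × (1616/114.381) = 0.27.
Since 0 < η < 1, the good is a necessity.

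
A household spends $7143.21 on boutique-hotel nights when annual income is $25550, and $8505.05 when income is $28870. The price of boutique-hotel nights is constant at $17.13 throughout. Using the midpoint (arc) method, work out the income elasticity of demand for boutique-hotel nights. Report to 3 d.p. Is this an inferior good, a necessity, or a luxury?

With a constant price, Q₁ = 7143.21/17.13 = 417.000 and Q₂ = 8505.05/17.13 = 496.500 (equivalently, work directly with expenditure since P cancels).
Midpoint %ΔQ = (8505.05 − 7143.21)/7824.13 = 0.17406; midpoint %ΔI = (28870 − 25550)/27210 = 0.12201.
η = 0.17406 / 0.12201 = 1.427.
η > 1 ⇒ luxury.

1.427 (luxury)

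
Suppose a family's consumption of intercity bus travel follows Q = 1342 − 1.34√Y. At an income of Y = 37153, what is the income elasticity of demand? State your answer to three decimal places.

At Y = 37153: Q = 1083.713.
dQ/dY = -1.34/(2√Y) = -0.00347598 at this income.
η = (dQ/dY)·(Y/Q) = -0.00347598 × (37153/1083.713) = -0.119.

-0.119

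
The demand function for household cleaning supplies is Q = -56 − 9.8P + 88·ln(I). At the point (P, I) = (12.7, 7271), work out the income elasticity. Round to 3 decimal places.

At P = 12.7, I = 7271: Q = 602.005.
Holding P constant, ∂Q/∂I = 88/I = 0.0121029.
η_I = (∂Q/∂I)·(I/Q) = 0.0121029 × (7271/602.005) = 0.146.

0.146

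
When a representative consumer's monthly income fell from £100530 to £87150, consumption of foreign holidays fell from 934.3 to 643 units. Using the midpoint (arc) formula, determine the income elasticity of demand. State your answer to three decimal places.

ΔQ = 643 − 934.3 = -291.3; midpoint Q̄ = (934.3 + 643)/2 = 788.65.
ΔI = 87150 − 100530 = -13380; midpoint Ī = (100530 + 87150)/2 = 93840.
η = (ΔQ/Q̄) ÷ (ΔI/Ī) = (-291.3/788.65) ÷ (-13380/93840) = 2.591.

2.591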